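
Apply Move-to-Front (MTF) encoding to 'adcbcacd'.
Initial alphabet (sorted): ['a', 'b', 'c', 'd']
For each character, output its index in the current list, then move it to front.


MTF encoding:
'a': index 0 in ['a', 'b', 'c', 'd'] -> ['a', 'b', 'c', 'd']
'd': index 3 in ['a', 'b', 'c', 'd'] -> ['d', 'a', 'b', 'c']
'c': index 3 in ['d', 'a', 'b', 'c'] -> ['c', 'd', 'a', 'b']
'b': index 3 in ['c', 'd', 'a', 'b'] -> ['b', 'c', 'd', 'a']
'c': index 1 in ['b', 'c', 'd', 'a'] -> ['c', 'b', 'd', 'a']
'a': index 3 in ['c', 'b', 'd', 'a'] -> ['a', 'c', 'b', 'd']
'c': index 1 in ['a', 'c', 'b', 'd'] -> ['c', 'a', 'b', 'd']
'd': index 3 in ['c', 'a', 'b', 'd'] -> ['d', 'c', 'a', 'b']


Output: [0, 3, 3, 3, 1, 3, 1, 3]


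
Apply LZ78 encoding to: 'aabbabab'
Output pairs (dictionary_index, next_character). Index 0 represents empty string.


LZ78 encoding steps:
Dictionary: {0: ''}
Step 1: w='' (idx 0), next='a' -> output (0, 'a'), add 'a' as idx 1
Step 2: w='a' (idx 1), next='b' -> output (1, 'b'), add 'ab' as idx 2
Step 3: w='' (idx 0), next='b' -> output (0, 'b'), add 'b' as idx 3
Step 4: w='ab' (idx 2), next='a' -> output (2, 'a'), add 'aba' as idx 4
Step 5: w='b' (idx 3), end of input -> output (3, '')


Encoded: [(0, 'a'), (1, 'b'), (0, 'b'), (2, 'a'), (3, '')]


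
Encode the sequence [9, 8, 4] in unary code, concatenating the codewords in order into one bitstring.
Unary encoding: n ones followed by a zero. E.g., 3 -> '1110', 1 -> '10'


Encode each number as n ones followed by a terminating 0:
  9 -> 1111111110 (10 bits)
  8 -> 111111110 (9 bits)
  4 -> 11110 (5 bits)
Total length = 10 + 9 + 5 = 24 bits.

Unary([9, 8, 4]) = 111111111011111111011110 (24 bits)


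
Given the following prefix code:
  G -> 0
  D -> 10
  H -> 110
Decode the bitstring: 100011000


Decoding step by step:
Bits 10 -> D
Bits 0 -> G
Bits 0 -> G
Bits 110 -> H
Bits 0 -> G
Bits 0 -> G


Decoded message: DGGHGG


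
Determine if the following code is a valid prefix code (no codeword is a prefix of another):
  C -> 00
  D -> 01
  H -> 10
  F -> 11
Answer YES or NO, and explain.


Checking each pair (does one codeword prefix another?):
  C='00' vs D='01': no prefix
  C='00' vs H='10': no prefix
  C='00' vs F='11': no prefix
  D='01' vs C='00': no prefix
  D='01' vs H='10': no prefix
  D='01' vs F='11': no prefix
  H='10' vs C='00': no prefix
  H='10' vs D='01': no prefix
  H='10' vs F='11': no prefix
  F='11' vs C='00': no prefix
  F='11' vs D='01': no prefix
  F='11' vs H='10': no prefix
No violation found over all pairs.

YES -- this is a valid prefix code. No codeword is a prefix of any other codeword.


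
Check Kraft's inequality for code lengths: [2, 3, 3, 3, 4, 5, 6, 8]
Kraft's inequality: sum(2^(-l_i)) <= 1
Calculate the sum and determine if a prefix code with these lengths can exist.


Sum = 2^(-2) + 2^(-3) + 2^(-3) + 2^(-3) + 2^(-4) + 2^(-5) + 2^(-6) + 2^(-8)
    = 0.25 + 0.125 + 0.125 + 0.125 + 0.0625 + 0.03125 + 0.015625 + 0.00390625
    = 189/256 = 0.73828125
Since 0.73828125 <= 1, Kraft's inequality IS satisfied.
A prefix code with these lengths CAN exist.

Kraft sum = 0.73828125. Satisfied.


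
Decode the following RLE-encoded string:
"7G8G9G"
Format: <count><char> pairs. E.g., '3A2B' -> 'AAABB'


Expanding each <count><char> pair:
  7G -> 'GGGGGGG'
  8G -> 'GGGGGGGG'
  9G -> 'GGGGGGGGG'

Decoded = GGGGGGGGGGGGGGGGGGGGGGGG


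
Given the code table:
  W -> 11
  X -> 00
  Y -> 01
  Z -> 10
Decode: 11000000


Decoding:
11 -> W
00 -> X
00 -> X
00 -> X


Result: WXXX


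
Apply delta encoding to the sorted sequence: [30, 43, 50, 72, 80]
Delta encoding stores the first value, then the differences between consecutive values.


First value: 30
Deltas:
  43 - 30 = 13
  50 - 43 = 7
  72 - 50 = 22
  80 - 72 = 8


Delta encoded: [30, 13, 7, 22, 8]


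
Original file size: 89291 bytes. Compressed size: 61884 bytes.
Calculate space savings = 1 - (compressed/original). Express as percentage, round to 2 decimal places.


ratio = compressed/original = 61884/89291 = 0.69306
savings = 1 - ratio = 1 - 0.69306 = 0.30694
as a percentage: 0.30694 * 100 = 30.69%

Space savings = 1 - 61884/89291 = 30.69%


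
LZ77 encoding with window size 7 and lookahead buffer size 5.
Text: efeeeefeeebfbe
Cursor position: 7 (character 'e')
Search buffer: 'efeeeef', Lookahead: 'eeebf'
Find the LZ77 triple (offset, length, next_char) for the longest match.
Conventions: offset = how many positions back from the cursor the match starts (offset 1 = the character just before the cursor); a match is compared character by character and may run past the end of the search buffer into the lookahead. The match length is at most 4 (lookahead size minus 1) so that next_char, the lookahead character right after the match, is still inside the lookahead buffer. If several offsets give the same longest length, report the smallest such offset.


Try each offset into the search buffer:
  offset=1 (pos 6, char 'f'): match length 0
  offset=2 (pos 5, char 'e'): match length 1
  offset=3 (pos 4, char 'e'): match length 2
  offset=4 (pos 3, char 'e'): match length 3
  offset=5 (pos 2, char 'e'): match length 3
  offset=6 (pos 1, char 'f'): match length 0
  offset=7 (pos 0, char 'e'): match length 1
Longest match has length 3, found at offsets 4, 5; take the smallest, offset 4.
next_char = character at position 7 + 3 = 10 -> 'b'

Best match: offset=4, length=3 (matching 'eee' starting at position 3)
LZ77 triple: (4, 3, 'b')


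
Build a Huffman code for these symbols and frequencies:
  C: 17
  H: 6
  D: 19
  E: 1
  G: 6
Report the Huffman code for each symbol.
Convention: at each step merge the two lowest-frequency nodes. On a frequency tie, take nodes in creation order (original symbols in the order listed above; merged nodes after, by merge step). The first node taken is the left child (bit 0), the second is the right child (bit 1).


Huffman tree construction:
Step 1: Merge E(1) + H(6) = 7
Step 2: Merge G(6) + (E+H)(7) = 13
Step 3: Merge (G+(E+H))(13) + C(17) = 30
Step 4: Merge D(19) + ((G+(E+H))+C)(30) = 49
Read each symbol's code off the tree from the root (left child = 0, right child = 1).

Codes:
  C: 11 (length 2)
  H: 1011 (length 4)
  D: 0 (length 1)
  E: 1010 (length 4)
  G: 100 (length 3)
Average code length: 99/49 = 2.0204 bits/symbol


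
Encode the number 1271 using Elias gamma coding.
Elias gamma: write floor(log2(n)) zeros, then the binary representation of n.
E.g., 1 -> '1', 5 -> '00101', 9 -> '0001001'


num_bits = floor(log2(1271)) + 1 = 11
leading_zeros = num_bits - 1 = 10
binary(1271) = 10011110111

Elias gamma(1271) = '0000000000' + '10011110111' = 000000000010011110111 (21 bits)


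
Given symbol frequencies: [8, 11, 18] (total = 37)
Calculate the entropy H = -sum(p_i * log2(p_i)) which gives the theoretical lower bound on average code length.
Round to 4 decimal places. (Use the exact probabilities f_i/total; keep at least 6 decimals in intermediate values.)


Per-symbol terms -p_i * log2(p_i) with p_i = f_i/37:
  p = 8/37 = 0.216216: log2(p) = -2.209453, -p*log2(p) = 0.477720
  p = 11/37 = 0.297297: log2(p) = -1.750022, -p*log2(p) = 0.520277
  p = 18/37 = 0.486486: log2(p) = -1.039528, -p*log2(p) = 0.505717
H = 0.477720 + 0.520277 + 0.505717 = 1.503714

H = 1.5037 bits/symbol


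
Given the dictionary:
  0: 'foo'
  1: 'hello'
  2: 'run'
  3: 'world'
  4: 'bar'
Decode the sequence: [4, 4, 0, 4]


Look up each index in the dictionary:
  4 -> 'bar'
  4 -> 'bar'
  0 -> 'foo'
  4 -> 'bar'

Decoded: "bar bar foo bar"


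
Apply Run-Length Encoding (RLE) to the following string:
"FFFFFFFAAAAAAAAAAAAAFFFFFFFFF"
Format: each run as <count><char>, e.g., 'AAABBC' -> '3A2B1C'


Scanning runs left to right:
  i=0: run of 'F' x 7 -> '7F'
  i=7: run of 'A' x 13 -> '13A'
  i=20: run of 'F' x 9 -> '9F'

RLE = 7F13A9F


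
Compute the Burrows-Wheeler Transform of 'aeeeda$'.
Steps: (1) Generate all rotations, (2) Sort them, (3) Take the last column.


Rotations (sorted):
  0: $aeeeda -> last char: a
  1: a$aeeed -> last char: d
  2: aeeeda$ -> last char: $
  3: da$aeee -> last char: e
  4: eda$aee -> last char: e
  5: eeda$ae -> last char: e
  6: eeeda$a -> last char: a


BWT = ad$eeea


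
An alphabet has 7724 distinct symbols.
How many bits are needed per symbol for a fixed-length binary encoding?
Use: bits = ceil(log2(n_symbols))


log2(7724) = 12.9151
Bracket: 2^12 = 4096 < 7724 <= 2^13 = 8192
So ceil(log2(7724)) = 13

bits = ceil(log2(7724)) = ceil(12.9151) = 13 bits


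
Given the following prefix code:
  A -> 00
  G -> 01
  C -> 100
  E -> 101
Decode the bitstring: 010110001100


Decoding step by step:
Bits 01 -> G
Bits 01 -> G
Bits 100 -> C
Bits 01 -> G
Bits 100 -> C


Decoded message: GGCGC


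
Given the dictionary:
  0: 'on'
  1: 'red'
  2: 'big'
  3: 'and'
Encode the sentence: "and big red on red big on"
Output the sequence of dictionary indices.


Look up each word in the dictionary:
  'and' -> 3
  'big' -> 2
  'red' -> 1
  'on' -> 0
  'red' -> 1
  'big' -> 2
  'on' -> 0

Encoded: [3, 2, 1, 0, 1, 2, 0]


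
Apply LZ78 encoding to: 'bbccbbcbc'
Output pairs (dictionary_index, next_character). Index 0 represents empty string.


LZ78 encoding steps:
Dictionary: {0: ''}
Step 1: w='' (idx 0), next='b' -> output (0, 'b'), add 'b' as idx 1
Step 2: w='b' (idx 1), next='c' -> output (1, 'c'), add 'bc' as idx 2
Step 3: w='' (idx 0), next='c' -> output (0, 'c'), add 'c' as idx 3
Step 4: w='b' (idx 1), next='b' -> output (1, 'b'), add 'bb' as idx 4
Step 5: w='c' (idx 3), next='b' -> output (3, 'b'), add 'cb' as idx 5
Step 6: w='c' (idx 3), end of input -> output (3, '')


Encoded: [(0, 'b'), (1, 'c'), (0, 'c'), (1, 'b'), (3, 'b'), (3, '')]


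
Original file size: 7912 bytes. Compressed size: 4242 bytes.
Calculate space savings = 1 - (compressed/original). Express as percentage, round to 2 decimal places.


ratio = compressed/original = 4242/7912 = 0.536148
savings = 1 - ratio = 1 - 0.536148 = 0.463852
as a percentage: 0.463852 * 100 = 46.39%

Space savings = 1 - 4242/7912 = 46.39%


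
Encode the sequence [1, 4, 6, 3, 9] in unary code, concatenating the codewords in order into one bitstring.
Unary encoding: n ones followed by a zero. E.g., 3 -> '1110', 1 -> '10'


Encode each number as n ones followed by a terminating 0:
  1 -> 10 (2 bits)
  4 -> 11110 (5 bits)
  6 -> 1111110 (7 bits)
  3 -> 1110 (4 bits)
  9 -> 1111111110 (10 bits)
Total length = 2 + 5 + 7 + 4 + 10 = 28 bits.

Unary([1, 4, 6, 3, 9]) = 1011110111111011101111111110 (28 bits)


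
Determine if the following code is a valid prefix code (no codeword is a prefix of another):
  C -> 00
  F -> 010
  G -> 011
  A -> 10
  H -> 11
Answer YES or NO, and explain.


Checking each pair (does one codeword prefix another?):
  C='00' vs F='010': no prefix
  C='00' vs G='011': no prefix
  C='00' vs A='10': no prefix
  C='00' vs H='11': no prefix
  F='010' vs C='00': no prefix
  F='010' vs G='011': no prefix
  F='010' vs A='10': no prefix
  F='010' vs H='11': no prefix
  G='011' vs C='00': no prefix
  G='011' vs F='010': no prefix
  G='011' vs A='10': no prefix
  G='011' vs H='11': no prefix
  A='10' vs C='00': no prefix
  A='10' vs F='010': no prefix
  A='10' vs G='011': no prefix
  A='10' vs H='11': no prefix
  H='11' vs C='00': no prefix
  H='11' vs F='010': no prefix
  H='11' vs G='011': no prefix
  H='11' vs A='10': no prefix
No violation found over all pairs.

YES -- this is a valid prefix code. No codeword is a prefix of any other codeword.


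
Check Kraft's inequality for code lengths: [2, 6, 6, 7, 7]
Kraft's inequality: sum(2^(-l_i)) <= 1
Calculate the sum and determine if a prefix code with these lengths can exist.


Sum = 2^(-2) + 2^(-6) + 2^(-6) + 2^(-7) + 2^(-7)
    = 0.25 + 0.015625 + 0.015625 + 0.0078125 + 0.0078125
    = 38/128 = 0.296875
Since 0.296875 <= 1, Kraft's inequality IS satisfied.
A prefix code with these lengths CAN exist.

Kraft sum = 0.296875. Satisfied.


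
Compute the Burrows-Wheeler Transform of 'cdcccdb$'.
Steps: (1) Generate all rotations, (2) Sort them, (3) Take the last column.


Rotations (sorted):
  0: $cdcccdb -> last char: b
  1: b$cdcccd -> last char: d
  2: cccdb$cd -> last char: d
  3: ccdb$cdc -> last char: c
  4: cdb$cdcc -> last char: c
  5: cdcccdb$ -> last char: $
  6: db$cdccc -> last char: c
  7: dcccdb$c -> last char: c


BWT = bddcc$cc


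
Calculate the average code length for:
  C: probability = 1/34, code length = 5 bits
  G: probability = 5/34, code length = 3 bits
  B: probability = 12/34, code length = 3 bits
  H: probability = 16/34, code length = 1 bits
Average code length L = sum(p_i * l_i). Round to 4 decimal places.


Weighted contributions p_i * l_i:
  C: (1/34) * 5 = 5/34
  G: (5/34) * 3 = 15/34
  B: (12/34) * 3 = 36/34
  H: (16/34) * 1 = 16/34
Sum = (5 + 15 + 36 + 16)/34 = 72/34

L = 72/34 = 2.1176 bits/symbol


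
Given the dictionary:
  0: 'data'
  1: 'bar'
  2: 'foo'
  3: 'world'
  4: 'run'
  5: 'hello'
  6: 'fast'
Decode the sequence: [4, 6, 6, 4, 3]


Look up each index in the dictionary:
  4 -> 'run'
  6 -> 'fast'
  6 -> 'fast'
  4 -> 'run'
  3 -> 'world'

Decoded: "run fast fast run world"


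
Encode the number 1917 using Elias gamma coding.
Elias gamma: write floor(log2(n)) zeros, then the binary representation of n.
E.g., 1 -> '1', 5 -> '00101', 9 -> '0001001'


num_bits = floor(log2(1917)) + 1 = 11
leading_zeros = num_bits - 1 = 10
binary(1917) = 11101111101

Elias gamma(1917) = '0000000000' + '11101111101' = 000000000011101111101 (21 bits)


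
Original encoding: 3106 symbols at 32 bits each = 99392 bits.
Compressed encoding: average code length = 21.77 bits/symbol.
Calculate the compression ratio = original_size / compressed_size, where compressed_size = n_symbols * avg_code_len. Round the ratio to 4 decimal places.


original_size = n_symbols * orig_bits = 3106 * 32 = 99392 bits
compressed_size = n_symbols * avg_code_len = 3106 * 21.77 = 67617.62 bits
ratio = original_size / compressed_size = 99392 / 67617.62 = 1.4699

Compression ratio = 1.4699


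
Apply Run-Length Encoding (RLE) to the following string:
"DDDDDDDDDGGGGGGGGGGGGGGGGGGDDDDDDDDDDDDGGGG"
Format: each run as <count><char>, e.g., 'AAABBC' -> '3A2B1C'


Scanning runs left to right:
  i=0: run of 'D' x 9 -> '9D'
  i=9: run of 'G' x 18 -> '18G'
  i=27: run of 'D' x 12 -> '12D'
  i=39: run of 'G' x 4 -> '4G'

RLE = 9D18G12D4G


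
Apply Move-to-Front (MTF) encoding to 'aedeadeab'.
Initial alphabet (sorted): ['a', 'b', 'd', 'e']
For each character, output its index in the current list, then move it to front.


MTF encoding:
'a': index 0 in ['a', 'b', 'd', 'e'] -> ['a', 'b', 'd', 'e']
'e': index 3 in ['a', 'b', 'd', 'e'] -> ['e', 'a', 'b', 'd']
'd': index 3 in ['e', 'a', 'b', 'd'] -> ['d', 'e', 'a', 'b']
'e': index 1 in ['d', 'e', 'a', 'b'] -> ['e', 'd', 'a', 'b']
'a': index 2 in ['e', 'd', 'a', 'b'] -> ['a', 'e', 'd', 'b']
'd': index 2 in ['a', 'e', 'd', 'b'] -> ['d', 'a', 'e', 'b']
'e': index 2 in ['d', 'a', 'e', 'b'] -> ['e', 'd', 'a', 'b']
'a': index 2 in ['e', 'd', 'a', 'b'] -> ['a', 'e', 'd', 'b']
'b': index 3 in ['a', 'e', 'd', 'b'] -> ['b', 'a', 'e', 'd']


Output: [0, 3, 3, 1, 2, 2, 2, 2, 3]


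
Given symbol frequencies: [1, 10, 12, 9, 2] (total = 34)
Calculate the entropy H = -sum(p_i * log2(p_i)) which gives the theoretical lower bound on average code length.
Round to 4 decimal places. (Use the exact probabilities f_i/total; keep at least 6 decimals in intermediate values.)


Per-symbol terms -p_i * log2(p_i) with p_i = f_i/34:
  p = 1/34 = 0.029412: log2(p) = -5.087463, -p*log2(p) = 0.149631
  p = 10/34 = 0.294118: log2(p) = -1.765535, -p*log2(p) = 0.519275
  p = 12/34 = 0.352941: log2(p) = -1.502500, -p*log2(p) = 0.530294
  p = 9/34 = 0.264706: log2(p) = -1.917538, -p*log2(p) = 0.507584
  p = 2/34 = 0.058824: log2(p) = -4.087463, -p*log2(p) = 0.240439
H = 0.149631 + 0.519275 + 0.530294 + 0.507584 + 0.240439 = 1.947223

H = 1.9472 bits/symbol


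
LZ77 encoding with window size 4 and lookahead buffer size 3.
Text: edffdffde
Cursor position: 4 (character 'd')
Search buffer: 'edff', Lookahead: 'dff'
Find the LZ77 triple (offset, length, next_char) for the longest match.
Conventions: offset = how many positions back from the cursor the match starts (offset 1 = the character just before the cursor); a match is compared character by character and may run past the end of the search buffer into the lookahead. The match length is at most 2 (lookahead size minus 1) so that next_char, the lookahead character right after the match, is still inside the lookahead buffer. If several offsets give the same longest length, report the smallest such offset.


Try each offset into the search buffer:
  offset=1 (pos 3, char 'f'): match length 0
  offset=2 (pos 2, char 'f'): match length 0
  offset=3 (pos 1, char 'd'): match length 2
  offset=4 (pos 0, char 'e'): match length 0
Longest match has length 2 at offset 3.
next_char = character at position 4 + 2 = 6 -> 'f'

Best match: offset=3, length=2 (matching 'df' starting at position 1)
LZ77 triple: (3, 2, 'f')


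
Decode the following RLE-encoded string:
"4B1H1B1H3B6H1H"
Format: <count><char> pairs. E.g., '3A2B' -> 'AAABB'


Expanding each <count><char> pair:
  4B -> 'BBBB'
  1H -> 'H'
  1B -> 'B'
  1H -> 'H'
  3B -> 'BBB'
  6H -> 'HHHHHH'
  1H -> 'H'

Decoded = BBBBHBHBBBHHHHHHH


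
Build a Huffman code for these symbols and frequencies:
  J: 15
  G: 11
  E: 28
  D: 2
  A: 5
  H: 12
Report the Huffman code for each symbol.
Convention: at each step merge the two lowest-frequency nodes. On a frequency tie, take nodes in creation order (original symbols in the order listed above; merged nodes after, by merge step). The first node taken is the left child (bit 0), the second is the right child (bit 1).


Huffman tree construction:
Step 1: Merge D(2) + A(5) = 7
Step 2: Merge (D+A)(7) + G(11) = 18
Step 3: Merge H(12) + J(15) = 27
Step 4: Merge ((D+A)+G)(18) + (H+J)(27) = 45
Step 5: Merge E(28) + (((D+A)+G)+(H+J))(45) = 73
Read each symbol's code off the tree from the root (left child = 0, right child = 1).

Codes:
  J: 111 (length 3)
  G: 101 (length 3)
  E: 0 (length 1)
  D: 1000 (length 4)
  A: 1001 (length 4)
  H: 110 (length 3)
Average code length: 170/73 = 2.3288 bits/symbol


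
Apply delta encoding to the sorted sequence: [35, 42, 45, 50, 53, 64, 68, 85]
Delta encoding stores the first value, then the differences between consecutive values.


First value: 35
Deltas:
  42 - 35 = 7
  45 - 42 = 3
  50 - 45 = 5
  53 - 50 = 3
  64 - 53 = 11
  68 - 64 = 4
  85 - 68 = 17


Delta encoded: [35, 7, 3, 5, 3, 11, 4, 17]


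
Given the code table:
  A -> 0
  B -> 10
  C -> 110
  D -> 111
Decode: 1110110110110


Decoding:
111 -> D
0 -> A
110 -> C
110 -> C
110 -> C


Result: DACCC


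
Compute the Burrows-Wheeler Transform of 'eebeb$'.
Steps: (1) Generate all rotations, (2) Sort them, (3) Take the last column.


Rotations (sorted):
  0: $eebeb -> last char: b
  1: b$eebe -> last char: e
  2: beb$ee -> last char: e
  3: eb$eeb -> last char: b
  4: ebeb$e -> last char: e
  5: eebeb$ -> last char: $


BWT = beebe$


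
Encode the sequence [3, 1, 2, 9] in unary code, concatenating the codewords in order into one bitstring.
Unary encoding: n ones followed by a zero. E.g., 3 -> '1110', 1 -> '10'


Encode each number as n ones followed by a terminating 0:
  3 -> 1110 (4 bits)
  1 -> 10 (2 bits)
  2 -> 110 (3 bits)
  9 -> 1111111110 (10 bits)
Total length = 4 + 2 + 3 + 10 = 19 bits.

Unary([3, 1, 2, 9]) = 1110101101111111110 (19 bits)


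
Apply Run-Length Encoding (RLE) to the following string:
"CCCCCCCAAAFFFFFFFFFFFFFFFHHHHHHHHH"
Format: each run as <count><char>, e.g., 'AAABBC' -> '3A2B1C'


Scanning runs left to right:
  i=0: run of 'C' x 7 -> '7C'
  i=7: run of 'A' x 3 -> '3A'
  i=10: run of 'F' x 15 -> '15F'
  i=25: run of 'H' x 9 -> '9H'

RLE = 7C3A15F9H


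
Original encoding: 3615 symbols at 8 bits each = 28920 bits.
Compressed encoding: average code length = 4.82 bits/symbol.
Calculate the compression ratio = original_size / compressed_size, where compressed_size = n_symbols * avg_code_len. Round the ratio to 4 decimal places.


original_size = n_symbols * orig_bits = 3615 * 8 = 28920 bits
compressed_size = n_symbols * avg_code_len = 3615 * 4.82 = 17424.3 bits
ratio = original_size / compressed_size = 28920 / 17424.3 = 1.6598

Compression ratio = 1.6598


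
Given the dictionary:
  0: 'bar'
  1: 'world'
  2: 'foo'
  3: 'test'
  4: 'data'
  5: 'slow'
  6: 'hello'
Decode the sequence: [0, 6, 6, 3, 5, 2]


Look up each index in the dictionary:
  0 -> 'bar'
  6 -> 'hello'
  6 -> 'hello'
  3 -> 'test'
  5 -> 'slow'
  2 -> 'foo'

Decoded: "bar hello hello test slow foo"


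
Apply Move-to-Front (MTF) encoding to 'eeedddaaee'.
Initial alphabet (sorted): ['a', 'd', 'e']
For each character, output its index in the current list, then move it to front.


MTF encoding:
'e': index 2 in ['a', 'd', 'e'] -> ['e', 'a', 'd']
'e': index 0 in ['e', 'a', 'd'] -> ['e', 'a', 'd']
'e': index 0 in ['e', 'a', 'd'] -> ['e', 'a', 'd']
'd': index 2 in ['e', 'a', 'd'] -> ['d', 'e', 'a']
'd': index 0 in ['d', 'e', 'a'] -> ['d', 'e', 'a']
'd': index 0 in ['d', 'e', 'a'] -> ['d', 'e', 'a']
'a': index 2 in ['d', 'e', 'a'] -> ['a', 'd', 'e']
'a': index 0 in ['a', 'd', 'e'] -> ['a', 'd', 'e']
'e': index 2 in ['a', 'd', 'e'] -> ['e', 'a', 'd']
'e': index 0 in ['e', 'a', 'd'] -> ['e', 'a', 'd']


Output: [2, 0, 0, 2, 0, 0, 2, 0, 2, 0]


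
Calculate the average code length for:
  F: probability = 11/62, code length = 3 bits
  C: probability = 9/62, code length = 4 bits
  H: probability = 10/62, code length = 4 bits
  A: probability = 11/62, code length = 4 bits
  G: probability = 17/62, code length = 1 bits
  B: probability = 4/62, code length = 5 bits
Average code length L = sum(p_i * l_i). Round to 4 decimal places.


Weighted contributions p_i * l_i:
  F: (11/62) * 3 = 33/62
  C: (9/62) * 4 = 36/62
  H: (10/62) * 4 = 40/62
  A: (11/62) * 4 = 44/62
  G: (17/62) * 1 = 17/62
  B: (4/62) * 5 = 20/62
Sum = (33 + 36 + 40 + 44 + 17 + 20)/62 = 190/62

L = 190/62 = 3.0645 bits/symbol


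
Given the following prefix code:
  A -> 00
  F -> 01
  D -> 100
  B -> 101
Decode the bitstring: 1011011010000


Decoding step by step:
Bits 101 -> B
Bits 101 -> B
Bits 101 -> B
Bits 00 -> A
Bits 00 -> A


Decoded message: BBBAA


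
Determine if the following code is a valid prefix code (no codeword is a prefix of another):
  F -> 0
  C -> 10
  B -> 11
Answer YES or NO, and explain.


Checking each pair (does one codeword prefix another?):
  F='0' vs C='10': no prefix
  F='0' vs B='11': no prefix
  C='10' vs F='0': no prefix
  C='10' vs B='11': no prefix
  B='11' vs F='0': no prefix
  B='11' vs C='10': no prefix
No violation found over all pairs.

YES -- this is a valid prefix code. No codeword is a prefix of any other codeword.


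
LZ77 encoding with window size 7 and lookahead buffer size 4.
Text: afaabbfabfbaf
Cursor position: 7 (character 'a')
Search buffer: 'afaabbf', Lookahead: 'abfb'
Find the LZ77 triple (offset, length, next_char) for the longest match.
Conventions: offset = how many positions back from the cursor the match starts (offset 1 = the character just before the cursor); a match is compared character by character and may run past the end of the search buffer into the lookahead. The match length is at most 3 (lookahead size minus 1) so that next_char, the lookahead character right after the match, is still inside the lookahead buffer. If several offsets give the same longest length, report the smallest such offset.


Try each offset into the search buffer:
  offset=1 (pos 6, char 'f'): match length 0
  offset=2 (pos 5, char 'b'): match length 0
  offset=3 (pos 4, char 'b'): match length 0
  offset=4 (pos 3, char 'a'): match length 2
  offset=5 (pos 2, char 'a'): match length 1
  offset=6 (pos 1, char 'f'): match length 0
  offset=7 (pos 0, char 'a'): match length 1
Longest match has length 2 at offset 4.
next_char = character at position 7 + 2 = 9 -> 'f'

Best match: offset=4, length=2 (matching 'ab' starting at position 3)
LZ77 triple: (4, 2, 'f')


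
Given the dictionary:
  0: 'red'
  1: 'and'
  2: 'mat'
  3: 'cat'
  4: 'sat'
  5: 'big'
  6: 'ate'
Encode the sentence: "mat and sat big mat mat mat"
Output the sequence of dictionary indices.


Look up each word in the dictionary:
  'mat' -> 2
  'and' -> 1
  'sat' -> 4
  'big' -> 5
  'mat' -> 2
  'mat' -> 2
  'mat' -> 2

Encoded: [2, 1, 4, 5, 2, 2, 2]


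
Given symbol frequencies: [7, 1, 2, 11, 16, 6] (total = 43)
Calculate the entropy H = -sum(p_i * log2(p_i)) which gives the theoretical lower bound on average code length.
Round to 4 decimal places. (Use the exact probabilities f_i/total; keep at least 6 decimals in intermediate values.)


Per-symbol terms -p_i * log2(p_i) with p_i = f_i/43:
  p = 7/43 = 0.162791: log2(p) = -2.618910, -p*log2(p) = 0.426334
  p = 1/43 = 0.023256: log2(p) = -5.426265, -p*log2(p) = 0.126192
  p = 2/43 = 0.046512: log2(p) = -4.426265, -p*log2(p) = 0.205873
  p = 11/43 = 0.255814: log2(p) = -1.966833, -p*log2(p) = 0.503143
  p = 16/43 = 0.372093: log2(p) = -1.426265, -p*log2(p) = 0.530703
  p = 6/43 = 0.139535: log2(p) = -2.841302, -p*log2(p) = 0.396461
H = 0.426334 + 0.126192 + 0.205873 + 0.503143 + 0.530703 + 0.396461 = 2.188706

H = 2.1887 bits/symbol


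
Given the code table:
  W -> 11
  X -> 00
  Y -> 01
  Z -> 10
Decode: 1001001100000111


Decoding:
10 -> Z
01 -> Y
00 -> X
11 -> W
00 -> X
00 -> X
01 -> Y
11 -> W


Result: ZYXWXXYW


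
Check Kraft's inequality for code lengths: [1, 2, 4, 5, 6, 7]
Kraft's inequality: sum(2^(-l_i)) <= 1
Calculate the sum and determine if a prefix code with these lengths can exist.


Sum = 2^(-1) + 2^(-2) + 2^(-4) + 2^(-5) + 2^(-6) + 2^(-7)
    = 0.5 + 0.25 + 0.0625 + 0.03125 + 0.015625 + 0.0078125
    = 111/128 = 0.8671875
Since 0.8671875 <= 1, Kraft's inequality IS satisfied.
A prefix code with these lengths CAN exist.

Kraft sum = 0.8671875. Satisfied.


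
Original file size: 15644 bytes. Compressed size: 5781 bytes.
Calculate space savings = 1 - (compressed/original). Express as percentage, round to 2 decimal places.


ratio = compressed/original = 5781/15644 = 0.369535
savings = 1 - ratio = 1 - 0.369535 = 0.630465
as a percentage: 0.630465 * 100 = 63.05%

Space savings = 1 - 5781/15644 = 63.05%


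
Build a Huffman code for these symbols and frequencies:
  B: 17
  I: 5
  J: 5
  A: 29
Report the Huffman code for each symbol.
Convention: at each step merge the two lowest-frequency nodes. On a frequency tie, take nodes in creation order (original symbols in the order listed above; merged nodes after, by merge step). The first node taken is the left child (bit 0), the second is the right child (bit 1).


Huffman tree construction:
Step 1: Merge I(5) + J(5) = 10
Step 2: Merge (I+J)(10) + B(17) = 27
Step 3: Merge ((I+J)+B)(27) + A(29) = 56
Read each symbol's code off the tree from the root (left child = 0, right child = 1).

Codes:
  B: 01 (length 2)
  I: 000 (length 3)
  J: 001 (length 3)
  A: 1 (length 1)
Average code length: 93/56 = 1.6607 bits/symbol


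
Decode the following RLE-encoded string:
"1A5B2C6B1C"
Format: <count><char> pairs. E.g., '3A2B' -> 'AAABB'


Expanding each <count><char> pair:
  1A -> 'A'
  5B -> 'BBBBB'
  2C -> 'CC'
  6B -> 'BBBBBB'
  1C -> 'C'

Decoded = ABBBBBCCBBBBBBC


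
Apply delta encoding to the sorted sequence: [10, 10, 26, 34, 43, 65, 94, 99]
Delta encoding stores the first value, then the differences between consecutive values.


First value: 10
Deltas:
  10 - 10 = 0
  26 - 10 = 16
  34 - 26 = 8
  43 - 34 = 9
  65 - 43 = 22
  94 - 65 = 29
  99 - 94 = 5


Delta encoded: [10, 0, 16, 8, 9, 22, 29, 5]


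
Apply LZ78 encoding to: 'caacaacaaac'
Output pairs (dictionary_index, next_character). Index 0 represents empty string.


LZ78 encoding steps:
Dictionary: {0: ''}
Step 1: w='' (idx 0), next='c' -> output (0, 'c'), add 'c' as idx 1
Step 2: w='' (idx 0), next='a' -> output (0, 'a'), add 'a' as idx 2
Step 3: w='a' (idx 2), next='c' -> output (2, 'c'), add 'ac' as idx 3
Step 4: w='a' (idx 2), next='a' -> output (2, 'a'), add 'aa' as idx 4
Step 5: w='c' (idx 1), next='a' -> output (1, 'a'), add 'ca' as idx 5
Step 6: w='aa' (idx 4), next='c' -> output (4, 'c'), add 'aac' as idx 6


Encoded: [(0, 'c'), (0, 'a'), (2, 'c'), (2, 'a'), (1, 'a'), (4, 'c')]


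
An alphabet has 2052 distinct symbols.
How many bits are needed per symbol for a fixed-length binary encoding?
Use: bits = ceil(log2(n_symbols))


log2(2052) = 11.0028
Bracket: 2^11 = 2048 < 2052 <= 2^12 = 4096
So ceil(log2(2052)) = 12

bits = ceil(log2(2052)) = ceil(11.0028) = 12 bits


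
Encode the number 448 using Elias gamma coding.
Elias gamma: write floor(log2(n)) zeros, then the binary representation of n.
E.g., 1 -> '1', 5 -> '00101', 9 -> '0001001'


num_bits = floor(log2(448)) + 1 = 9
leading_zeros = num_bits - 1 = 8
binary(448) = 111000000

Elias gamma(448) = '00000000' + '111000000' = 00000000111000000 (17 bits)


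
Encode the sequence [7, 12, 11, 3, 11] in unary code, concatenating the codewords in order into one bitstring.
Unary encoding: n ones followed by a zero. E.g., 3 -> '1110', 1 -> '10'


Encode each number as n ones followed by a terminating 0:
  7 -> 11111110 (8 bits)
  12 -> 1111111111110 (13 bits)
  11 -> 111111111110 (12 bits)
  3 -> 1110 (4 bits)
  11 -> 111111111110 (12 bits)
Total length = 8 + 13 + 12 + 4 + 12 = 49 bits.

Unary([7, 12, 11, 3, 11]) = 1111111011111111111101111111111101110111111111110 (49 bits)


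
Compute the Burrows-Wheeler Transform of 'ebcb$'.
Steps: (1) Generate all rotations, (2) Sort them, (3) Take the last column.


Rotations (sorted):
  0: $ebcb -> last char: b
  1: b$ebc -> last char: c
  2: bcb$e -> last char: e
  3: cb$eb -> last char: b
  4: ebcb$ -> last char: $


BWT = bceb$


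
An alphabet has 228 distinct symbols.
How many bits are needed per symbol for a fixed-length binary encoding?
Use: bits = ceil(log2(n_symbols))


log2(228) = 7.8329
Bracket: 2^7 = 128 < 228 <= 2^8 = 256
So ceil(log2(228)) = 8

bits = ceil(log2(228)) = ceil(7.8329) = 8 bits


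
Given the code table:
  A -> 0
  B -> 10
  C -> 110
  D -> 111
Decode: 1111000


Decoding:
111 -> D
10 -> B
0 -> A
0 -> A


Result: DBAA


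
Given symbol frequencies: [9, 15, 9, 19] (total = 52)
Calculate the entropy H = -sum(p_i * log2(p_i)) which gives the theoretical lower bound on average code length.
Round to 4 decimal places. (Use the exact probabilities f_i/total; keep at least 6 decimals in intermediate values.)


Per-symbol terms -p_i * log2(p_i) with p_i = f_i/52:
  p = 9/52 = 0.173077: log2(p) = -2.530515, -p*log2(p) = 0.437974
  p = 15/52 = 0.288462: log2(p) = -1.793549, -p*log2(p) = 0.517370
  p = 9/52 = 0.173077: log2(p) = -2.530515, -p*log2(p) = 0.437974
  p = 19/52 = 0.365385: log2(p) = -1.452512, -p*log2(p) = 0.530726
H = 0.437974 + 0.517370 + 0.437974 + 0.530726 = 1.924044

H = 1.924 bits/symbol


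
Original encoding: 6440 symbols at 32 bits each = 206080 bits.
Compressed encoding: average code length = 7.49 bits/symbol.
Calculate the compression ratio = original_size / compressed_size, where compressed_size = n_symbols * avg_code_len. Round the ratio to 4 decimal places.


original_size = n_symbols * orig_bits = 6440 * 32 = 206080 bits
compressed_size = n_symbols * avg_code_len = 6440 * 7.49 = 48235.6 bits
ratio = original_size / compressed_size = 206080 / 48235.6 = 4.2724

Compression ratio = 4.2724


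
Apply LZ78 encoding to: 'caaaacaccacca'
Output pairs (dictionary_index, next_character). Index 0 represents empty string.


LZ78 encoding steps:
Dictionary: {0: ''}
Step 1: w='' (idx 0), next='c' -> output (0, 'c'), add 'c' as idx 1
Step 2: w='' (idx 0), next='a' -> output (0, 'a'), add 'a' as idx 2
Step 3: w='a' (idx 2), next='a' -> output (2, 'a'), add 'aa' as idx 3
Step 4: w='a' (idx 2), next='c' -> output (2, 'c'), add 'ac' as idx 4
Step 5: w='ac' (idx 4), next='c' -> output (4, 'c'), add 'acc' as idx 5
Step 6: w='acc' (idx 5), next='a' -> output (5, 'a'), add 'acca' as idx 6


Encoded: [(0, 'c'), (0, 'a'), (2, 'a'), (2, 'c'), (4, 'c'), (5, 'a')]


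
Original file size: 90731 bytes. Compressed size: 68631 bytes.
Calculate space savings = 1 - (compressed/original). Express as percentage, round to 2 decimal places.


ratio = compressed/original = 68631/90731 = 0.756423
savings = 1 - ratio = 1 - 0.756423 = 0.243577
as a percentage: 0.243577 * 100 = 24.36%

Space savings = 1 - 68631/90731 = 24.36%


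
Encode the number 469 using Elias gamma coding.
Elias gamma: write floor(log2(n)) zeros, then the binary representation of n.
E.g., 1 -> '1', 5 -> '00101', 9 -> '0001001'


num_bits = floor(log2(469)) + 1 = 9
leading_zeros = num_bits - 1 = 8
binary(469) = 111010101

Elias gamma(469) = '00000000' + '111010101' = 00000000111010101 (17 bits)


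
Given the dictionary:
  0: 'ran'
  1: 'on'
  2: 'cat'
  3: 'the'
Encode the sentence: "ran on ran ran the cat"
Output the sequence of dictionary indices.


Look up each word in the dictionary:
  'ran' -> 0
  'on' -> 1
  'ran' -> 0
  'ran' -> 0
  'the' -> 3
  'cat' -> 2

Encoded: [0, 1, 0, 0, 3, 2]


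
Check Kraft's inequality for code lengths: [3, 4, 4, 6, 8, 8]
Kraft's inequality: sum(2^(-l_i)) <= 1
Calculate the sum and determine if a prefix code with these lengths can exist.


Sum = 2^(-3) + 2^(-4) + 2^(-4) + 2^(-6) + 2^(-8) + 2^(-8)
    = 0.125 + 0.0625 + 0.0625 + 0.015625 + 0.00390625 + 0.00390625
    = 70/256 = 0.2734375
Since 0.2734375 <= 1, Kraft's inequality IS satisfied.
A prefix code with these lengths CAN exist.

Kraft sum = 0.2734375. Satisfied.


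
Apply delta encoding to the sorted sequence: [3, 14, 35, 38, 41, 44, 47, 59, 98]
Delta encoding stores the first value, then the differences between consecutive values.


First value: 3
Deltas:
  14 - 3 = 11
  35 - 14 = 21
  38 - 35 = 3
  41 - 38 = 3
  44 - 41 = 3
  47 - 44 = 3
  59 - 47 = 12
  98 - 59 = 39


Delta encoded: [3, 11, 21, 3, 3, 3, 3, 12, 39]


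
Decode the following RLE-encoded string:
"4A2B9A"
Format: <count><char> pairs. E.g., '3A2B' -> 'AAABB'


Expanding each <count><char> pair:
  4A -> 'AAAA'
  2B -> 'BB'
  9A -> 'AAAAAAAAA'

Decoded = AAAABBAAAAAAAAA


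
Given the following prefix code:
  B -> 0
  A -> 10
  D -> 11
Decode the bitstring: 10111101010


Decoding step by step:
Bits 10 -> A
Bits 11 -> D
Bits 11 -> D
Bits 0 -> B
Bits 10 -> A
Bits 10 -> A


Decoded message: ADDBAA


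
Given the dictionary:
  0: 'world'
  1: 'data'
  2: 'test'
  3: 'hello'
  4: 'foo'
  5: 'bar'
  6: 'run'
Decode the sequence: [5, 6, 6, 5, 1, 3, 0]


Look up each index in the dictionary:
  5 -> 'bar'
  6 -> 'run'
  6 -> 'run'
  5 -> 'bar'
  1 -> 'data'
  3 -> 'hello'
  0 -> 'world'

Decoded: "bar run run bar data hello world"


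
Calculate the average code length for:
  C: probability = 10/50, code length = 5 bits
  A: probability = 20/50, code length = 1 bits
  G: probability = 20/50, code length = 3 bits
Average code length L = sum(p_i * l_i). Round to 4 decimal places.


Weighted contributions p_i * l_i:
  C: (10/50) * 5 = 50/50
  A: (20/50) * 1 = 20/50
  G: (20/50) * 3 = 60/50
Sum = (50 + 20 + 60)/50 = 130/50

L = 130/50 = 2.6000 bits/symbol


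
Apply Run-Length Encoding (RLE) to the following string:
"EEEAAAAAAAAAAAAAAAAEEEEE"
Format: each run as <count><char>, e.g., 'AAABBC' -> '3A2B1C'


Scanning runs left to right:
  i=0: run of 'E' x 3 -> '3E'
  i=3: run of 'A' x 16 -> '16A'
  i=19: run of 'E' x 5 -> '5E'

RLE = 3E16A5E


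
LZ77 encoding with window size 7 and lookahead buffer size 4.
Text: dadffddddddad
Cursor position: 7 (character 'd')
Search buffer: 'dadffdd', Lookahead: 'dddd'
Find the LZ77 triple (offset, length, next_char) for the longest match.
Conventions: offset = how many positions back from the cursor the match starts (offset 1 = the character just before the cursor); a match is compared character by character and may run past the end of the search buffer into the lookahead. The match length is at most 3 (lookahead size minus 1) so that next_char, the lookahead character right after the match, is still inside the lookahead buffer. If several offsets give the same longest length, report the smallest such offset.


Try each offset into the search buffer:
  offset=1 (pos 6, char 'd'): match length 3
  offset=2 (pos 5, char 'd'): match length 3
  offset=3 (pos 4, char 'f'): match length 0
  offset=4 (pos 3, char 'f'): match length 0
  offset=5 (pos 2, char 'd'): match length 1
  offset=6 (pos 1, char 'a'): match length 0
  offset=7 (pos 0, char 'd'): match length 1
Longest match has length 3, found at offsets 1, 2; take the smallest, offset 1.
next_char = character at position 7 + 3 = 10 -> 'd'

Best match: offset=1, length=3 (matching 'ddd' starting at position 6)
LZ77 triple: (1, 3, 'd')


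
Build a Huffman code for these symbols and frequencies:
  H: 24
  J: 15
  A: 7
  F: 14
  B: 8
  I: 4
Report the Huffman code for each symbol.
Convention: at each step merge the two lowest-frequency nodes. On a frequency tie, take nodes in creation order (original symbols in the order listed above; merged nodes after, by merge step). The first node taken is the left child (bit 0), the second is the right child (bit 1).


Huffman tree construction:
Step 1: Merge I(4) + A(7) = 11
Step 2: Merge B(8) + (I+A)(11) = 19
Step 3: Merge F(14) + J(15) = 29
Step 4: Merge (B+(I+A))(19) + H(24) = 43
Step 5: Merge (F+J)(29) + ((B+(I+A))+H)(43) = 72
Read each symbol's code off the tree from the root (left child = 0, right child = 1).

Codes:
  H: 11 (length 2)
  J: 01 (length 2)
  A: 1011 (length 4)
  F: 00 (length 2)
  B: 100 (length 3)
  I: 1010 (length 4)
Average code length: 174/72 = 2.4167 bits/symbol


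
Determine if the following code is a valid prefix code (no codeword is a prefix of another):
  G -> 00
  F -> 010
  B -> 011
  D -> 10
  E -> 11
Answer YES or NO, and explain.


Checking each pair (does one codeword prefix another?):
  G='00' vs F='010': no prefix
  G='00' vs B='011': no prefix
  G='00' vs D='10': no prefix
  G='00' vs E='11': no prefix
  F='010' vs G='00': no prefix
  F='010' vs B='011': no prefix
  F='010' vs D='10': no prefix
  F='010' vs E='11': no prefix
  B='011' vs G='00': no prefix
  B='011' vs F='010': no prefix
  B='011' vs D='10': no prefix
  B='011' vs E='11': no prefix
  D='10' vs G='00': no prefix
  D='10' vs F='010': no prefix
  D='10' vs B='011': no prefix
  D='10' vs E='11': no prefix
  E='11' vs G='00': no prefix
  E='11' vs F='010': no prefix
  E='11' vs B='011': no prefix
  E='11' vs D='10': no prefix
No violation found over all pairs.

YES -- this is a valid prefix code. No codeword is a prefix of any other codeword.


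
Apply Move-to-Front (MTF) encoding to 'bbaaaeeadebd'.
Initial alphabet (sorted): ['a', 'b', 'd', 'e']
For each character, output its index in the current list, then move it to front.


MTF encoding:
'b': index 1 in ['a', 'b', 'd', 'e'] -> ['b', 'a', 'd', 'e']
'b': index 0 in ['b', 'a', 'd', 'e'] -> ['b', 'a', 'd', 'e']
'a': index 1 in ['b', 'a', 'd', 'e'] -> ['a', 'b', 'd', 'e']
'a': index 0 in ['a', 'b', 'd', 'e'] -> ['a', 'b', 'd', 'e']
'a': index 0 in ['a', 'b', 'd', 'e'] -> ['a', 'b', 'd', 'e']
'e': index 3 in ['a', 'b', 'd', 'e'] -> ['e', 'a', 'b', 'd']
'e': index 0 in ['e', 'a', 'b', 'd'] -> ['e', 'a', 'b', 'd']
'a': index 1 in ['e', 'a', 'b', 'd'] -> ['a', 'e', 'b', 'd']
'd': index 3 in ['a', 'e', 'b', 'd'] -> ['d', 'a', 'e', 'b']
'e': index 2 in ['d', 'a', 'e', 'b'] -> ['e', 'd', 'a', 'b']
'b': index 3 in ['e', 'd', 'a', 'b'] -> ['b', 'e', 'd', 'a']
'd': index 2 in ['b', 'e', 'd', 'a'] -> ['d', 'b', 'e', 'a']


Output: [1, 0, 1, 0, 0, 3, 0, 1, 3, 2, 3, 2]


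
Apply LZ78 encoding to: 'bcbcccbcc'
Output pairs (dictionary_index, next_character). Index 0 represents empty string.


LZ78 encoding steps:
Dictionary: {0: ''}
Step 1: w='' (idx 0), next='b' -> output (0, 'b'), add 'b' as idx 1
Step 2: w='' (idx 0), next='c' -> output (0, 'c'), add 'c' as idx 2
Step 3: w='b' (idx 1), next='c' -> output (1, 'c'), add 'bc' as idx 3
Step 4: w='c' (idx 2), next='c' -> output (2, 'c'), add 'cc' as idx 4
Step 5: w='bc' (idx 3), next='c' -> output (3, 'c'), add 'bcc' as idx 5


Encoded: [(0, 'b'), (0, 'c'), (1, 'c'), (2, 'c'), (3, 'c')]
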